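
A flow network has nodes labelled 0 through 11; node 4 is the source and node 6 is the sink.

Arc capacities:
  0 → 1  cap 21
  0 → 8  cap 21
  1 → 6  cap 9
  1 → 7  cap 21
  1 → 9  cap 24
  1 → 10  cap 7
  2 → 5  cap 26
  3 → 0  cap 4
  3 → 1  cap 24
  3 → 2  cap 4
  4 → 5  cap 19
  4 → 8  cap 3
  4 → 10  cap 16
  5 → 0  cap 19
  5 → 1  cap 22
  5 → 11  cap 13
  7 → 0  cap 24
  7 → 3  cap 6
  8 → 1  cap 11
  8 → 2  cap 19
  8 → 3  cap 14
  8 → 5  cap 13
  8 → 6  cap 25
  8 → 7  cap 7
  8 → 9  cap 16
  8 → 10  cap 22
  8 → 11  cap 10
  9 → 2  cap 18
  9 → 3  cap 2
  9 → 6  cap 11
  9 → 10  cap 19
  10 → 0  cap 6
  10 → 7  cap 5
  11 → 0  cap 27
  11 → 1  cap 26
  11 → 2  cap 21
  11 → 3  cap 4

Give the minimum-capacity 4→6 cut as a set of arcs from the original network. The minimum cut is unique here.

augment #1: 4→8→6 push 3
augment #2: 4→5→1→6 push 9
augment #3: 4→5→0→8→6 push 10
augment #4: 4→10→0→8→6 push 6
augment #5: 4→10→7→0→8→6 push 5
max flow = 33; residual-reachable set from 4 gives S-side
cut edges (S→T): {(4,5), (4,8), (10,0), (10,7)} total cap 33

Min-cut arcs: {(4,5), (4,8), (10,0), (10,7)} (total capacity 33)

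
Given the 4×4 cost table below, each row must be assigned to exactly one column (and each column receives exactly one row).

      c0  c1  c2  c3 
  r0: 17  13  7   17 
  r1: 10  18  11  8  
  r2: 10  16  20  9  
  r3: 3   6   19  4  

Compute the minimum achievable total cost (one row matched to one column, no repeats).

optimal assignment: row0→col2 (cost 7), row1→col3 (cost 8), row2→col0 (cost 10), row3→col1 (cost 6)
total = 7 + 8 + 10 + 6 = 31

Minimum assignment cost: 31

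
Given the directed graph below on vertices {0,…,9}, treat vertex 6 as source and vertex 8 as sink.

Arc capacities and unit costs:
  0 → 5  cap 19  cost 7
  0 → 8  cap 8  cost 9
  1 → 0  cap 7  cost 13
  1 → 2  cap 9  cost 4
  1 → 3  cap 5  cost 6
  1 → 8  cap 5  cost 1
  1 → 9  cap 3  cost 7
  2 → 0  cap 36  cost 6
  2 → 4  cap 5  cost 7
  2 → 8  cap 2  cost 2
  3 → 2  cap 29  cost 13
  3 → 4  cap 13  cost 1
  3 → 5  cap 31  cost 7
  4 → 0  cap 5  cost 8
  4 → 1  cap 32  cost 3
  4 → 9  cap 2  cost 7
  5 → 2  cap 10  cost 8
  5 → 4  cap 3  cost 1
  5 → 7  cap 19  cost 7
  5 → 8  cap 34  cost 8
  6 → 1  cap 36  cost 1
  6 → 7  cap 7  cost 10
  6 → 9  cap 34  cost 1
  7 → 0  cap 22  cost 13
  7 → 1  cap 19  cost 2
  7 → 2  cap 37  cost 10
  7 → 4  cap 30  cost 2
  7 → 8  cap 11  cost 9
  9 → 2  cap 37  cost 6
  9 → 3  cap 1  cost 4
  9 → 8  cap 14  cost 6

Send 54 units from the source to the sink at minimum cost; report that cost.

shortest-cost path #1: 6→1→8 push 5 @ unit cost 2 (adds 10)
shortest-cost path #2: 6→9→8 push 14 @ unit cost 7 (adds 98)
shortest-cost path #3: 6→1→2→8 push 2 @ unit cost 7 (adds 14)
shortest-cost path #4: 6→7→8 push 7 @ unit cost 19 (adds 133)
shortest-cost path #5: 6→9→3→5→8 push 1 @ unit cost 20 (adds 20)
shortest-cost path #6: 6→1→2→0→8 push 7 @ unit cost 20 (adds 140)
shortest-cost path #7: 6→1→3→5→8 push 5 @ unit cost 22 (adds 110)
shortest-cost path #8: 6→9→2→0→8 push 1 @ unit cost 22 (adds 22)
shortest-cost path #9: 6→9→2→0→5→8 push 12 @ unit cost 28 (adds 336)
total cost = 883

Minimum cost for 54 units: 883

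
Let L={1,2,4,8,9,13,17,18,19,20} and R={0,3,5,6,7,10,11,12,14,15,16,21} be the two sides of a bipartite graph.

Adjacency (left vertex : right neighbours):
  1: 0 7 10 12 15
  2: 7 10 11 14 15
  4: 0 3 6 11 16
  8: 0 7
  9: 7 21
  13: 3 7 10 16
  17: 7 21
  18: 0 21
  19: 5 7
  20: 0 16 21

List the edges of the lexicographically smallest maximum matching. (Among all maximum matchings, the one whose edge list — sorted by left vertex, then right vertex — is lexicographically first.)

|M| = 9 (so the lex-smallest maximum matching has 9 edges)
process left vertices in ascending order; for each, take the smallest-labelled available neighbour that still permits 9 edges overall, or leave it unmatched if none does
lex-smallest matching: {1-10, 2-11, 4-6, 8-0, 9-7, 13-3, 17-21, 19-5, 20-16}

Lex-smallest maximum matching: {(1,10), (2,11), (4,6), (8,0), (9,7), (13,3), (17,21), (19,5), (20,16)}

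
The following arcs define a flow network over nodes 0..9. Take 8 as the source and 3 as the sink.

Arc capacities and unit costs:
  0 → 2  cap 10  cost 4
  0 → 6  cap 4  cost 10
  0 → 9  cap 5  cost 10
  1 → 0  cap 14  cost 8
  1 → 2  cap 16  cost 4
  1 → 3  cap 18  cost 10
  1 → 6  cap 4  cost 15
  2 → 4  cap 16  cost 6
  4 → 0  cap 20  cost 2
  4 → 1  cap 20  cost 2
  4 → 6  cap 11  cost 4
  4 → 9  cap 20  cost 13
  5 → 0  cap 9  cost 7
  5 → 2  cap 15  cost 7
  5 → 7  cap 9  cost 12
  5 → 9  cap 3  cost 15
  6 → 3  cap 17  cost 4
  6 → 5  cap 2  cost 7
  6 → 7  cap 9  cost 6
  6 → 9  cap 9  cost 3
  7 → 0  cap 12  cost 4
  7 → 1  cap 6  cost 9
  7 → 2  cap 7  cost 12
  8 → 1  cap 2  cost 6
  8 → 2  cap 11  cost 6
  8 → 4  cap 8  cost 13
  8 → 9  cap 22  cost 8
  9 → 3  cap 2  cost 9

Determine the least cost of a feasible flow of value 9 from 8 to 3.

Minimum cost for 9 units: 166

shortest-cost path #1: 8→1→3 push 2 @ unit cost 16 (adds 32)
shortest-cost path #2: 8→9→3 push 2 @ unit cost 17 (adds 34)
shortest-cost path #3: 8→2→4→6→3 push 5 @ unit cost 20 (adds 100)
total cost = 166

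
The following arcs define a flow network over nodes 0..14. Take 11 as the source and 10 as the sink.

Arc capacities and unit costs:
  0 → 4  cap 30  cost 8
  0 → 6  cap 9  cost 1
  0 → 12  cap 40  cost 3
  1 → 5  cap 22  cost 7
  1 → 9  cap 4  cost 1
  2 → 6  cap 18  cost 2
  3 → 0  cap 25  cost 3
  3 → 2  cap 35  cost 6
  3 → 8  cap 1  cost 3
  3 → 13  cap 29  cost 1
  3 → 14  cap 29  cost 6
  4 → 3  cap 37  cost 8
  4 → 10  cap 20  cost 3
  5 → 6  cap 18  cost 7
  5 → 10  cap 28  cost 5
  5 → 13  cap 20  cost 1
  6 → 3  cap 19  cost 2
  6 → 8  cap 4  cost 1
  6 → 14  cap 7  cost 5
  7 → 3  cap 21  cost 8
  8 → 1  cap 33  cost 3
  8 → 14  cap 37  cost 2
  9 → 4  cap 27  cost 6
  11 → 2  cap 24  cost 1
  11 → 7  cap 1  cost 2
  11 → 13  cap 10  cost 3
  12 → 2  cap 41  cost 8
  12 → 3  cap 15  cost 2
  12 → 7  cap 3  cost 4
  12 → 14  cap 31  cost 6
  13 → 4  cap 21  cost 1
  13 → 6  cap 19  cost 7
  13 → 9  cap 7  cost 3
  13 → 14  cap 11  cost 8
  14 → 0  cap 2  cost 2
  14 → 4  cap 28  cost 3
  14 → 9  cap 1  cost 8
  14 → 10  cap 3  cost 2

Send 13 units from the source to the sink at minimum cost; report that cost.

shortest-cost path #1: 11→13→4→10 push 10 @ unit cost 7 (adds 70)
shortest-cost path #2: 11→2→6→8→14→10 push 3 @ unit cost 8 (adds 24)
total cost = 94

Minimum cost for 13 units: 94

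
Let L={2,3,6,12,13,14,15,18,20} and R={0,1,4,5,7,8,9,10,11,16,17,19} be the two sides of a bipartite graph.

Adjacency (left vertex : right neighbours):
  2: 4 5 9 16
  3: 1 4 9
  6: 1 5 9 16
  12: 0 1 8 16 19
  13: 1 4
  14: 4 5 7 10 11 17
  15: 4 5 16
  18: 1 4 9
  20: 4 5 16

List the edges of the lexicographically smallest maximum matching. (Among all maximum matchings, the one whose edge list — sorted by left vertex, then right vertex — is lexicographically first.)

|M| = 7 (so the lex-smallest maximum matching has 7 edges)
process left vertices in ascending order; for each, take the smallest-labelled available neighbour that still permits 7 edges overall, or leave it unmatched if none does
lex-smallest matching: {2-4, 3-1, 6-5, 12-0, 14-7, 15-16, 18-9}

Lex-smallest maximum matching: {(2,4), (3,1), (6,5), (12,0), (14,7), (15,16), (18,9)}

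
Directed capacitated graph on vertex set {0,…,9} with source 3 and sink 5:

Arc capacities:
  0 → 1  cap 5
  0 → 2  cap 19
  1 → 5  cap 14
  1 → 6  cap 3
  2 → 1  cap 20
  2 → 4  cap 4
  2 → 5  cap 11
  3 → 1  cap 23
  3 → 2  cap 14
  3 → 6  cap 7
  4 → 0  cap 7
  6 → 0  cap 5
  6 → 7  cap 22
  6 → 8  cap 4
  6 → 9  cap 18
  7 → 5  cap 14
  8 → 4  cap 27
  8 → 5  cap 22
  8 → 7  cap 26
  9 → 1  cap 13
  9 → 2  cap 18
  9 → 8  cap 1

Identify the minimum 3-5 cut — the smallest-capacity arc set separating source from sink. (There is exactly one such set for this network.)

augment #1: 3→1→5 push 14
augment #2: 3→2→5 push 11
augment #3: 3→6→7→5 push 7
augment #4: 3→1→6→7→5 push 3
max flow = 35; residual-reachable set from 3 gives S-side
cut edges (S→T): {(1,5), (1,6), (2,5), (3,6)} total cap 35

Min-cut arcs: {(1,5), (1,6), (2,5), (3,6)} (total capacity 35)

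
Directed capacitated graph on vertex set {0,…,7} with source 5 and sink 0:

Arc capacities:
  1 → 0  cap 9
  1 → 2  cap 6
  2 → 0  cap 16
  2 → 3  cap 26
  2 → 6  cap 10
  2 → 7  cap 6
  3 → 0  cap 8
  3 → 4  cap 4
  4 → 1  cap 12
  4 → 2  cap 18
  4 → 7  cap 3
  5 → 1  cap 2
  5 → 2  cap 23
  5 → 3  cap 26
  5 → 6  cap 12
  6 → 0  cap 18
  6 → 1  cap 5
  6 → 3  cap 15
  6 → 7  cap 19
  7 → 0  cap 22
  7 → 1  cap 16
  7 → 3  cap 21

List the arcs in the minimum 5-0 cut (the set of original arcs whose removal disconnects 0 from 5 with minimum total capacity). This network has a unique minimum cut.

Min-cut arcs: {(3,0), (3,4), (5,1), (5,2), (5,6)} (total capacity 49)

augment #1: 5→1→0 push 2
augment #2: 5→2→0 push 16
augment #3: 5→3→0 push 8
augment #4: 5→6→0 push 12
augment #5: 5→2→6→0 push 6
augment #6: 5→2→7→0 push 1
augment #7: 5→3→4→1→0 push 4
max flow = 49; residual-reachable set from 5 gives S-side
cut edges (S→T): {(3,0), (3,4), (5,1), (5,2), (5,6)} total cap 49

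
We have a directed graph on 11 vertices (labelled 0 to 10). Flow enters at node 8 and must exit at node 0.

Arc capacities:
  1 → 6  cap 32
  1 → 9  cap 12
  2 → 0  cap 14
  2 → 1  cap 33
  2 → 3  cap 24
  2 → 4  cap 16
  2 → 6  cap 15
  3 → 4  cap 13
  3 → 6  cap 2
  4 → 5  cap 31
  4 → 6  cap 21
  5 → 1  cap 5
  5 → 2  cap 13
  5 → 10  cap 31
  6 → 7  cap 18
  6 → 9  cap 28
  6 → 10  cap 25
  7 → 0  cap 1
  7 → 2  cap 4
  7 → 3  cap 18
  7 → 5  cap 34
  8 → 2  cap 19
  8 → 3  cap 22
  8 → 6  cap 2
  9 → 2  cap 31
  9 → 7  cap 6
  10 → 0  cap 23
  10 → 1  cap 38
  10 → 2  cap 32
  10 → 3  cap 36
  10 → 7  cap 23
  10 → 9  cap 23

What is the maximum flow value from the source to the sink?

augment #1: 8→2→0 bottleneck 14, total now 14
augment #2: 8→6→7→0 bottleneck 1, total now 15
augment #3: 8→6→10→0 bottleneck 1, total now 16
augment #4: 8→2→6→10→0 bottleneck 5, total now 21
augment #5: 8→3→6→10→0 bottleneck 2, total now 23
augment #6: 8→3→4→5→10→0 bottleneck 13, total now 36

Maximum flow value: 36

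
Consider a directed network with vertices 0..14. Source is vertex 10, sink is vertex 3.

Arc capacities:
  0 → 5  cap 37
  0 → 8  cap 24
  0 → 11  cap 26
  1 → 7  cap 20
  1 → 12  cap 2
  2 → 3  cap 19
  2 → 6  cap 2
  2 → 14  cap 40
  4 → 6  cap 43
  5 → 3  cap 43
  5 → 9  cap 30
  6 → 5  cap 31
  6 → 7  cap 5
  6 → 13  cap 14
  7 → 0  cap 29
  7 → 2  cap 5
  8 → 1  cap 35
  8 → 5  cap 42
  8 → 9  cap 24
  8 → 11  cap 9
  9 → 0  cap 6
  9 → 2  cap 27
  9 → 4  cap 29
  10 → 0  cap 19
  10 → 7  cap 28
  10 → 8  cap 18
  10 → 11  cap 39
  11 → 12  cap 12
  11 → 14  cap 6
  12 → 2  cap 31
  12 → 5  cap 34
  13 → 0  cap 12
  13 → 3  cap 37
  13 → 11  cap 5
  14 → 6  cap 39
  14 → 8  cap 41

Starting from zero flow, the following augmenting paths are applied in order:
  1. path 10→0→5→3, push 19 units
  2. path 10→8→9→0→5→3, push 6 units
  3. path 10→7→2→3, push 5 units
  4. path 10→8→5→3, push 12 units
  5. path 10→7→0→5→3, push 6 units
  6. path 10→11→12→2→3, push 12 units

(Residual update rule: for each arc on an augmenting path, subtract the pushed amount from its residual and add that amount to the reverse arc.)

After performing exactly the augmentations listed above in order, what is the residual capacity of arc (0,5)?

after path 1 (10→0→5→3, push 19): res(0,5)=18
after path 2 (10→8→9→0→5→3, push 6): res(0,5)=12
after path 3 (10→7→2→3, push 5): res(0,5)=12
after path 4 (10→8→5→3, push 12): res(0,5)=12
after path 5 (10→7→0→5→3, push 6): res(0,5)=6
after path 6 (10→11→12→2→3, push 12): res(0,5)=6

Residual capacity of (0,5): 6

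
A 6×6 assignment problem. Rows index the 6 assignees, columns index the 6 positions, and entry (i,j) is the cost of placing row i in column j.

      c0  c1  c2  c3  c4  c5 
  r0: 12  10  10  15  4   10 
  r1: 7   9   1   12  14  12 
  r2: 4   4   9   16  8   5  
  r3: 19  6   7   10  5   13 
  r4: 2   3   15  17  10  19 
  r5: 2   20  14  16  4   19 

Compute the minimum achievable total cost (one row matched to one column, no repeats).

Minimum assignment cost: 25

optimal assignment: row0→col4 (cost 4), row1→col2 (cost 1), row2→col5 (cost 5), row3→col3 (cost 10), row4→col1 (cost 3), row5→col0 (cost 2)
total = 4 + 1 + 5 + 10 + 3 + 2 = 25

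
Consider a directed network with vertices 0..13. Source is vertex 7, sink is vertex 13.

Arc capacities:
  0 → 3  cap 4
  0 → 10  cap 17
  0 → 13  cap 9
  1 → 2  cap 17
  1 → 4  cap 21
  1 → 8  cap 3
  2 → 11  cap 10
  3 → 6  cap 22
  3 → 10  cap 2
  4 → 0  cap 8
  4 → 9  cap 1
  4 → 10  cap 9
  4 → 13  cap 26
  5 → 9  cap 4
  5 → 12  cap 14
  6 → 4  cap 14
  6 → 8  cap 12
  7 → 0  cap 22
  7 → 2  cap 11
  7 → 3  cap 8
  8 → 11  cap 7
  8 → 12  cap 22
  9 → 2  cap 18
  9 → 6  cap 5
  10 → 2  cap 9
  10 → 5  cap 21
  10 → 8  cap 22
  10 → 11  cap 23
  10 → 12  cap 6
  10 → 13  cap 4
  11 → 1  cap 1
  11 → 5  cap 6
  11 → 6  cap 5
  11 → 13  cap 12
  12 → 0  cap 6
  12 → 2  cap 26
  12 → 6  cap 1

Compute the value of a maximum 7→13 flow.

Maximum flow value: 40

augment #1: 7→0→13 bottleneck 9, total now 9
augment #2: 7→0→10→13 bottleneck 4, total now 13
augment #3: 7→2→11→13 bottleneck 10, total now 23
augment #4: 7→0→10→11→13 bottleneck 2, total now 25
augment #5: 7→3→6→4→13 bottleneck 8, total now 33
augment #6: 7→0→3→6→4→13 bottleneck 4, total now 37
augment #7: 7→0→10→11→1→4→13 bottleneck 1, total now 38
augment #8: 7→0→10→11→6→4→13 bottleneck 2, total now 40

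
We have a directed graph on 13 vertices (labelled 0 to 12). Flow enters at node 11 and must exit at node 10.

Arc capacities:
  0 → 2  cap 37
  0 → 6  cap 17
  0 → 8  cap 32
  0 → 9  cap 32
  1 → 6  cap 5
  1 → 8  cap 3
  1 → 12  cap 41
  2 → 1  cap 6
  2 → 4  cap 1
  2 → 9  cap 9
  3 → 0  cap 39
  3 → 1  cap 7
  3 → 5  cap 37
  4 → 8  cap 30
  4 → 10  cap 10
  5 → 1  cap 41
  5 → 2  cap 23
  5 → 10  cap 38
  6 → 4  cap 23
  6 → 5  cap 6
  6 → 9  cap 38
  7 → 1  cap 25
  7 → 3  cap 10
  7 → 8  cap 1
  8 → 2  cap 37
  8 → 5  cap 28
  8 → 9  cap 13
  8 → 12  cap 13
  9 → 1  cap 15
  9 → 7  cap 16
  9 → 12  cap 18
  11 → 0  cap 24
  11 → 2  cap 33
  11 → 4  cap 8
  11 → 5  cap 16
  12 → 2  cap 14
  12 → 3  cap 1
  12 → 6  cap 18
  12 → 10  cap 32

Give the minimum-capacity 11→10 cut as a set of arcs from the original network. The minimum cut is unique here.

Min-cut arcs: {(2,1), (2,4), (2,9), (11,0), (11,4), (11,5)} (total capacity 64)

augment #1: 11→4→10 push 8
augment #2: 11→5→10 push 16
augment #3: 11→2→4→10 push 1
augment #4: 11→0→6→4→10 push 1
augment #5: 11→0→6→5→10 push 6
augment #6: 11→0→8→5→10 push 16
augment #7: 11→0→8→12→10 push 1
augment #8: 11→2→1→12→10 push 6
augment #9: 11→2→9→12→10 push 9
max flow = 64; residual-reachable set from 11 gives S-side
cut edges (S→T): {(2,1), (2,4), (2,9), (11,0), (11,4), (11,5)} total cap 64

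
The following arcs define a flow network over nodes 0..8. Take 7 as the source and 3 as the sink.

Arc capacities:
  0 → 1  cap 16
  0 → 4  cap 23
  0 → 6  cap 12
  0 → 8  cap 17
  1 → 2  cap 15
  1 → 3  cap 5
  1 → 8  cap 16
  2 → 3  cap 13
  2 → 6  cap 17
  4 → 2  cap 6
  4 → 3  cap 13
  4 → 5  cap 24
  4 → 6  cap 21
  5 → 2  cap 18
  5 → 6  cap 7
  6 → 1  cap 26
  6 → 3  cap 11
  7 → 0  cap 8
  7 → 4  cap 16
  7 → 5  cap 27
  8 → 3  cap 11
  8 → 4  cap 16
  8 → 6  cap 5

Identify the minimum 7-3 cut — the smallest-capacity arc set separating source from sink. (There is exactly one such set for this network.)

augment #1: 7→4→3 push 13
augment #2: 7→0→1→3 push 5
augment #3: 7→0→6→3 push 3
augment #4: 7→4→2→3 push 3
augment #5: 7→5→2→3 push 10
augment #6: 7→5→6→3 push 7
augment #7: 7→5→2→6→3 push 1
augment #8: 7→5→2→6→0→8→3 push 3
augment #9: 7→5→2→6→1→8→3 push 4
max flow = 49; residual-reachable set from 7 gives S-side
cut edges (S→T): {(5,2), (5,6), (7,0), (7,4)} total cap 49

Min-cut arcs: {(5,2), (5,6), (7,0), (7,4)} (total capacity 49)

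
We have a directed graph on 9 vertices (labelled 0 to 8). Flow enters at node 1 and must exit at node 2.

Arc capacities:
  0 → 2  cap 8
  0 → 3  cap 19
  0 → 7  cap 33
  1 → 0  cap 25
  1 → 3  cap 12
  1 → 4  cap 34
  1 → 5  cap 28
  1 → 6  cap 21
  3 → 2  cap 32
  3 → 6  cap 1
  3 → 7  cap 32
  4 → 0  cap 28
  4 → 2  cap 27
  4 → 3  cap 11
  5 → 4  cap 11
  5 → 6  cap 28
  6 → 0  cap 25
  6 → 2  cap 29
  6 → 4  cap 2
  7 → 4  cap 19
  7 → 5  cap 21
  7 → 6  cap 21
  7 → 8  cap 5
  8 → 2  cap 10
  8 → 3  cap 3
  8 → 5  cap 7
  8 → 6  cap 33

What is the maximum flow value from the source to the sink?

augment #1: 1→0→2 bottleneck 8, total now 8
augment #2: 1→3→2 bottleneck 12, total now 20
augment #3: 1→4→2 bottleneck 27, total now 47
augment #4: 1→6→2 bottleneck 21, total now 68
augment #5: 1→0→3→2 bottleneck 17, total now 85
augment #6: 1→4→3→2 bottleneck 3, total now 88
augment #7: 1→5→6→2 bottleneck 8, total now 96
augment #8: 1→4→0→7→8→2 bottleneck 4, total now 100
augment #9: 1→5→4→0→7→8→2 bottleneck 1, total now 101

Maximum flow value: 101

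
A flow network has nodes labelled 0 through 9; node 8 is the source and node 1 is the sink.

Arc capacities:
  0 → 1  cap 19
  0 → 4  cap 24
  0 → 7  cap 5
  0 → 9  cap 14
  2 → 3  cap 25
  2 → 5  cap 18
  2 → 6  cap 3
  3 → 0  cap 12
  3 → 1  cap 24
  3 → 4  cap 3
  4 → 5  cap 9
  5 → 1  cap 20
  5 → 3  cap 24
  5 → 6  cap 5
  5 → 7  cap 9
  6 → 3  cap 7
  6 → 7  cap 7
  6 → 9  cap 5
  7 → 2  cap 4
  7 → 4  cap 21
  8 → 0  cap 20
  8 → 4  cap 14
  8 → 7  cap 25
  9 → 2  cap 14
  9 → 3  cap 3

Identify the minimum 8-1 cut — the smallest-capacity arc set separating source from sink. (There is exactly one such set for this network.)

augment #1: 8→0→1 push 19
augment #2: 8→4→5→1 push 9
augment #3: 8→0→9→3→1 push 1
augment #4: 8→7→2→3→1 push 4
max flow = 33; residual-reachable set from 8 gives S-side
cut edges (S→T): {(4,5), (7,2), (8,0)} total cap 33

Min-cut arcs: {(4,5), (7,2), (8,0)} (total capacity 33)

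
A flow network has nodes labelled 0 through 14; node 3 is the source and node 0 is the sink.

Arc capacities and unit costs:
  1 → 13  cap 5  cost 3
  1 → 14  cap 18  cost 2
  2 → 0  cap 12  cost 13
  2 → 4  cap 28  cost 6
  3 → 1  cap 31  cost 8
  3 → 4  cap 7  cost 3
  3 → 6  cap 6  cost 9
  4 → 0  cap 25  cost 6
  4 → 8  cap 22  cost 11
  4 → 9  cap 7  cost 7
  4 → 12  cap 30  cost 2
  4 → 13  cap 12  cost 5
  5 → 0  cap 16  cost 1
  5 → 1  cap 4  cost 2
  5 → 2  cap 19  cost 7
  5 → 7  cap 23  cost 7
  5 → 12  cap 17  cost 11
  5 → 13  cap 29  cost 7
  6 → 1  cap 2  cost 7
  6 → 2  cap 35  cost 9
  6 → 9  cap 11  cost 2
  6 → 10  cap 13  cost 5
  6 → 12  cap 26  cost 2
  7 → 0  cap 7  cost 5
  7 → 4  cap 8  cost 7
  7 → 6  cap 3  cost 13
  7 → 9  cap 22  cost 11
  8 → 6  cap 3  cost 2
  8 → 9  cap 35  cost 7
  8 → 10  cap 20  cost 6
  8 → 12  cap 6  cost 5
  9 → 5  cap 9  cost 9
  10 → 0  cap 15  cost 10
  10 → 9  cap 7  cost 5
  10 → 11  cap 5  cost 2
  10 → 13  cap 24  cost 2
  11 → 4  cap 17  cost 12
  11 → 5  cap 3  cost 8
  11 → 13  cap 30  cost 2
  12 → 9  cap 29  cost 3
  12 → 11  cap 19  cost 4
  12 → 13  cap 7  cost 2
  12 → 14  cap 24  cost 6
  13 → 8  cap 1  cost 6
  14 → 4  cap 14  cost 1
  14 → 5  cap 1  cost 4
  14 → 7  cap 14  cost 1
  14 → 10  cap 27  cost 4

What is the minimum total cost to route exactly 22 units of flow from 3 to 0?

Minimum cost for 22 units: 309

shortest-cost path #1: 3→4→0 push 7 @ unit cost 9 (adds 63)
shortest-cost path #2: 3→1→14→5→0 push 1 @ unit cost 15 (adds 15)
shortest-cost path #3: 3→1→14→7→0 push 7 @ unit cost 16 (adds 112)
shortest-cost path #4: 3→1→14→4→0 push 7 @ unit cost 17 (adds 119)
total cost = 309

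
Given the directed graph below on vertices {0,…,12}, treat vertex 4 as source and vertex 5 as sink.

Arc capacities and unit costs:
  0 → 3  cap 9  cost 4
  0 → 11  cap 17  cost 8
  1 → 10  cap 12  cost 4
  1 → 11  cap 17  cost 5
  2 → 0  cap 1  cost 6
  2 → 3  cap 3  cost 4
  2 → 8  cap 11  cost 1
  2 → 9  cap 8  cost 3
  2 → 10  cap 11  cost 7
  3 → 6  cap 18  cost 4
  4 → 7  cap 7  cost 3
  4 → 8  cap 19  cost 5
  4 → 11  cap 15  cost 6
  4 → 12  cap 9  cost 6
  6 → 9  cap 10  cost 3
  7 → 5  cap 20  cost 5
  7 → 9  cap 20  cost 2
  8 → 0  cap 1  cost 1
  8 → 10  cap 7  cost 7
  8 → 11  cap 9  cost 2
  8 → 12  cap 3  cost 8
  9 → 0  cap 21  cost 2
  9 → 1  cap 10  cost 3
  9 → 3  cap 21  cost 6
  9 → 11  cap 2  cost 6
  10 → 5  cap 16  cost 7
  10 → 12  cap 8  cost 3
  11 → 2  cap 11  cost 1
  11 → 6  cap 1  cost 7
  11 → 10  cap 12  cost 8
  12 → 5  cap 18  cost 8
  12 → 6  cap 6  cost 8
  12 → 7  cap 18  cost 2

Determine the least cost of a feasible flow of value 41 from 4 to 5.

Minimum cost for 41 units: 704

shortest-cost path #1: 4→7→5 push 7 @ unit cost 8 (adds 56)
shortest-cost path #2: 4→12→7→5 push 9 @ unit cost 13 (adds 117)
shortest-cost path #3: 4→8→10→5 push 7 @ unit cost 19 (adds 133)
shortest-cost path #4: 4→8→12→7→5 push 3 @ unit cost 20 (adds 60)
shortest-cost path #5: 4→11→10→5 push 9 @ unit cost 21 (adds 189)
shortest-cost path #6: 4→11→10→12→7→5 push 1 @ unit cost 24 (adds 24)
shortest-cost path #7: 4→11→10→12→5 push 2 @ unit cost 25 (adds 50)
shortest-cost path #8: 4→11→2→10→12→5 push 3 @ unit cost 25 (adds 75)
total cost = 704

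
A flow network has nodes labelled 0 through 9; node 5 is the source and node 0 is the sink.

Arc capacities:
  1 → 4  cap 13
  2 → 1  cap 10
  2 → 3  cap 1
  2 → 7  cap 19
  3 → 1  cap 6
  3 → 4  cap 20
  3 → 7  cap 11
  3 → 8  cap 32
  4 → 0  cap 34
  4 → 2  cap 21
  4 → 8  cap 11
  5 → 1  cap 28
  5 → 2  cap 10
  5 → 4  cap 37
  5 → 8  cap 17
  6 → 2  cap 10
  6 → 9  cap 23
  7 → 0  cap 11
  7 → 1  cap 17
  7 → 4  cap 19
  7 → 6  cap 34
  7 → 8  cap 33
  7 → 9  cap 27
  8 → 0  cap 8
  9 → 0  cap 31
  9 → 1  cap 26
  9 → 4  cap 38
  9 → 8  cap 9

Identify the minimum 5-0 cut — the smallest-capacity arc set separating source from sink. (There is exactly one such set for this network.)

Min-cut arcs: {(2,3), (2,7), (4,0), (8,0)} (total capacity 62)

augment #1: 5→4→0 push 34
augment #2: 5→8→0 push 8
augment #3: 5→2→7→0 push 10
augment #4: 5→4→2→7→0 push 1
augment #5: 5→4→2→7→9→0 push 2
augment #6: 5→1→4→2→7→9→0 push 6
augment #7: 5→1→4→2→3→7→9→0 push 1
max flow = 62; residual-reachable set from 5 gives S-side
cut edges (S→T): {(2,3), (2,7), (4,0), (8,0)} total cap 62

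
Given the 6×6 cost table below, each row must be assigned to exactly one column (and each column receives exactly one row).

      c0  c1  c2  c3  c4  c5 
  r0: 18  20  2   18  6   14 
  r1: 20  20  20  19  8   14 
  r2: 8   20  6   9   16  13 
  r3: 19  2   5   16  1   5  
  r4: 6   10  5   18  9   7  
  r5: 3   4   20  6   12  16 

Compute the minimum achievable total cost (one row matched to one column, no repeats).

optimal assignment: row0→col2 (cost 2), row1→col4 (cost 8), row2→col3 (cost 9), row3→col1 (cost 2), row4→col5 (cost 7), row5→col0 (cost 3)
total = 2 + 8 + 9 + 2 + 7 + 3 = 31

Minimum assignment cost: 31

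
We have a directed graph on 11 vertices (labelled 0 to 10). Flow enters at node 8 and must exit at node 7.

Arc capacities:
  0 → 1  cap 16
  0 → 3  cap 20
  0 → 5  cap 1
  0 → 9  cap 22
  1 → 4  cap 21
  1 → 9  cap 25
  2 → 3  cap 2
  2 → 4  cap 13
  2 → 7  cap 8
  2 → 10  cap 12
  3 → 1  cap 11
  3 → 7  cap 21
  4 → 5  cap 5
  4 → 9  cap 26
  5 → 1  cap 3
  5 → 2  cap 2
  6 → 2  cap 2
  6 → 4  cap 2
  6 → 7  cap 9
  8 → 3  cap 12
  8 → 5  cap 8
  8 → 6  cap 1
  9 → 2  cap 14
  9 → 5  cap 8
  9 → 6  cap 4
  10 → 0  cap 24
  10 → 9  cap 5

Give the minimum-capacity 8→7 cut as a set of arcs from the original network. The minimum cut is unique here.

Min-cut arcs: {(5,1), (5,2), (8,3), (8,6)} (total capacity 18)

augment #1: 8→3→7 push 12
augment #2: 8→6→7 push 1
augment #3: 8→5→2→7 push 2
augment #4: 8→5→1→9→2→7 push 3
max flow = 18; residual-reachable set from 8 gives S-side
cut edges (S→T): {(5,1), (5,2), (8,3), (8,6)} total cap 18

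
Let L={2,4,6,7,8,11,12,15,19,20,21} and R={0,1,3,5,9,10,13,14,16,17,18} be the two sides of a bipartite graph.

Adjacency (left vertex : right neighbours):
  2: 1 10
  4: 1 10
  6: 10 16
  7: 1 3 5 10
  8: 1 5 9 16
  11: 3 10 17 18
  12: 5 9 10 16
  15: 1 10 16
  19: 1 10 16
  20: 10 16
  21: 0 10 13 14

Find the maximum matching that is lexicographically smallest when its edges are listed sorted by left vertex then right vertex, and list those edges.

|M| = 8 (so the lex-smallest maximum matching has 8 edges)
process left vertices in ascending order; for each, take the smallest-labelled available neighbour that still permits 8 edges overall, or leave it unmatched if none does
lex-smallest matching: {2-1, 4-10, 6-16, 7-3, 8-5, 11-17, 12-9, 21-0}

Lex-smallest maximum matching: {(2,1), (4,10), (6,16), (7,3), (8,5), (11,17), (12,9), (21,0)}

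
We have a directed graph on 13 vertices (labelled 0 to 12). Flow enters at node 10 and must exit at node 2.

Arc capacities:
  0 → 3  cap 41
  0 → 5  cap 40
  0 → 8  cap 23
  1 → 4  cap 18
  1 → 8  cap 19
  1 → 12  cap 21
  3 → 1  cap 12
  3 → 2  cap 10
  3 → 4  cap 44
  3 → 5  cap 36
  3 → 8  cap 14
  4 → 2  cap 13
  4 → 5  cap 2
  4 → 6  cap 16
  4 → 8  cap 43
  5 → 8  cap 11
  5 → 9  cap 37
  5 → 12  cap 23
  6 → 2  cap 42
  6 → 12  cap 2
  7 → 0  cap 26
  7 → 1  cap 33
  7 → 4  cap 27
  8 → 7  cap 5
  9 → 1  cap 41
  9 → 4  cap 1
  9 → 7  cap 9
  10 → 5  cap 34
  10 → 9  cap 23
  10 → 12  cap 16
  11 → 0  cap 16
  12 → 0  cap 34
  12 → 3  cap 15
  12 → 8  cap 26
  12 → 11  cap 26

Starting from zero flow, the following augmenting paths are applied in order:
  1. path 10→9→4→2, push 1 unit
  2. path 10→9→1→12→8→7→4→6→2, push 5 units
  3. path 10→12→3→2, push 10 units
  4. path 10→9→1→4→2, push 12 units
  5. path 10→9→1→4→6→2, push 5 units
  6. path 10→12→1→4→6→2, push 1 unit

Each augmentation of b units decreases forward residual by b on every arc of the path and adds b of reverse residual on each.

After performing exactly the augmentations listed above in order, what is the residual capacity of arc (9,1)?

after path 1 (10→9→4→2, push 1): res(9,1)=41
after path 2 (10→9→1→12→8→7→4→6→2, push 5): res(9,1)=36
after path 3 (10→12→3→2, push 10): res(9,1)=36
after path 4 (10→9→1→4→2, push 12): res(9,1)=24
after path 5 (10→9→1→4→6→2, push 5): res(9,1)=19
after path 6 (10→12→1→4→6→2, push 1): res(9,1)=19

Residual capacity of (9,1): 19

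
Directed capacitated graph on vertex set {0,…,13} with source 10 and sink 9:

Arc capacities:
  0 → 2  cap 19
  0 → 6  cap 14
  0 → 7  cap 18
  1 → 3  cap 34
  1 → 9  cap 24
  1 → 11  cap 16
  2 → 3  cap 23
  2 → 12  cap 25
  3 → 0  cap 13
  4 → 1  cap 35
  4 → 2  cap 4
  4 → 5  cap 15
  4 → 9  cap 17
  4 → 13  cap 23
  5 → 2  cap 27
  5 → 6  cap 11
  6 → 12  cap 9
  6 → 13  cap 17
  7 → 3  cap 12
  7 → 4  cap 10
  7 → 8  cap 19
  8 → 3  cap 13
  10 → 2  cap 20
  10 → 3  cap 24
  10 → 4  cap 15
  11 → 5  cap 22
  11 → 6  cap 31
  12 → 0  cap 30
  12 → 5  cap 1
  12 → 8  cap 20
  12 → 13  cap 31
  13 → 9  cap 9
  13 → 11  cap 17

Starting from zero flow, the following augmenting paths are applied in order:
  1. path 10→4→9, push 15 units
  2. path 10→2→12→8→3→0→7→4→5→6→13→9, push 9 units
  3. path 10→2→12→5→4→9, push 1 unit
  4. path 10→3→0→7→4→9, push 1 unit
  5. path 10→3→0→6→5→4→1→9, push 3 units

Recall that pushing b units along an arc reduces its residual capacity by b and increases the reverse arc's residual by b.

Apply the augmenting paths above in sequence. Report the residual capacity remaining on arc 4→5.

after path 1 (10→4→9, push 15): res(4,5)=15
after path 2 (10→2→12→8→3→0→7→4→5→6→13→9, push 9): res(4,5)=6
after path 3 (10→2→12→5→4→9, push 1): res(4,5)=7
after path 4 (10→3→0→7→4→9, push 1): res(4,5)=7
after path 5 (10→3→0→6→5→4→1→9, push 3): res(4,5)=10

Residual capacity of (4,5): 10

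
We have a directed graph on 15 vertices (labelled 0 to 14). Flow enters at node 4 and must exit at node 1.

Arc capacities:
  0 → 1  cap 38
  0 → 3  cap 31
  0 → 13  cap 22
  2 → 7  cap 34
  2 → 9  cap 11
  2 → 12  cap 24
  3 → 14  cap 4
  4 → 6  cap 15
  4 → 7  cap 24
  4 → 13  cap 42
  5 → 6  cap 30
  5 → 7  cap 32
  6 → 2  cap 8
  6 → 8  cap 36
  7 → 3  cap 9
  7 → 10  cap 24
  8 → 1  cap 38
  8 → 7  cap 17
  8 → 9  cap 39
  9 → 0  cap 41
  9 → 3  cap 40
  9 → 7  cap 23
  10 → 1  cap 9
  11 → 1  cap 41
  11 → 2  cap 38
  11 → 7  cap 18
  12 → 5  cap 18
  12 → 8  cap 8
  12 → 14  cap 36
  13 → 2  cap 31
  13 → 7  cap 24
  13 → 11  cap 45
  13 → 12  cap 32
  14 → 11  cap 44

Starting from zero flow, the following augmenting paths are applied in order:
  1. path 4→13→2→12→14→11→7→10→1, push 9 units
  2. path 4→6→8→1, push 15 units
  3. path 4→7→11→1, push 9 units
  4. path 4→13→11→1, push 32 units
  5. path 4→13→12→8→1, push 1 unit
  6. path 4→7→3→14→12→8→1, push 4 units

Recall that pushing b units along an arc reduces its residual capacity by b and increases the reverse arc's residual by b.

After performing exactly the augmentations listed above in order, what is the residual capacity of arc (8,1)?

after path 1 (4→13→2→12→14→11→7→10→1, push 9): res(8,1)=38
after path 2 (4→6→8→1, push 15): res(8,1)=23
after path 3 (4→7→11→1, push 9): res(8,1)=23
after path 4 (4→13→11→1, push 32): res(8,1)=23
after path 5 (4→13→12→8→1, push 1): res(8,1)=22
after path 6 (4→7→3→14→12→8→1, push 4): res(8,1)=18

Residual capacity of (8,1): 18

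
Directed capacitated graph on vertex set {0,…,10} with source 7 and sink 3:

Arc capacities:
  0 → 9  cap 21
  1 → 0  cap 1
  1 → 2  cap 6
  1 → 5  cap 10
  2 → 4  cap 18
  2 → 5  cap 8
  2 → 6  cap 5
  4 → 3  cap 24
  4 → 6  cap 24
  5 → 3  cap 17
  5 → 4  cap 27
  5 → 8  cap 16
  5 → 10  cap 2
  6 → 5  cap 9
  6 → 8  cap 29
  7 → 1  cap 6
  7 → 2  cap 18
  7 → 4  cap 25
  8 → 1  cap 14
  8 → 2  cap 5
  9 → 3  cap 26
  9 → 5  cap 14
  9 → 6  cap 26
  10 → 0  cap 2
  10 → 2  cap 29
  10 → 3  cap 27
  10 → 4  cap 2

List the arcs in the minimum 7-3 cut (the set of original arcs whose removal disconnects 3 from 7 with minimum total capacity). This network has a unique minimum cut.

Min-cut arcs: {(1,0), (4,3), (5,3), (5,10)} (total capacity 44)

augment #1: 7→4→3 push 24
augment #2: 7→1→5→3 push 6
augment #3: 7→2→5→3 push 8
augment #4: 7→2→6→5→3 push 3
augment #5: 7→2→6→5→10→3 push 2
augment #6: 7→4→6→5→1→0→9→3 push 1
max flow = 44; residual-reachable set from 7 gives S-side
cut edges (S→T): {(1,0), (4,3), (5,3), (5,10)} total cap 44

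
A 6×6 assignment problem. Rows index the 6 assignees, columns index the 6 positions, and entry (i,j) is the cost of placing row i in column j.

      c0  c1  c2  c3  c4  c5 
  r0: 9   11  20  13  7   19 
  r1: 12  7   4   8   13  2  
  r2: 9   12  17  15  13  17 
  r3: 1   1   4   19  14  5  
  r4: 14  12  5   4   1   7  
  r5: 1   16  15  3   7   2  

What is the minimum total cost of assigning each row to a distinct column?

one of 2 optimal assignments: row0→col4 (cost 7), row1→col2 (cost 4), row2→col0 (cost 9), row3→col1 (cost 1), row4→col3 (cost 4), row5→col5 (cost 2)
total = 7 + 4 + 9 + 1 + 4 + 2 = 27

Minimum assignment cost: 27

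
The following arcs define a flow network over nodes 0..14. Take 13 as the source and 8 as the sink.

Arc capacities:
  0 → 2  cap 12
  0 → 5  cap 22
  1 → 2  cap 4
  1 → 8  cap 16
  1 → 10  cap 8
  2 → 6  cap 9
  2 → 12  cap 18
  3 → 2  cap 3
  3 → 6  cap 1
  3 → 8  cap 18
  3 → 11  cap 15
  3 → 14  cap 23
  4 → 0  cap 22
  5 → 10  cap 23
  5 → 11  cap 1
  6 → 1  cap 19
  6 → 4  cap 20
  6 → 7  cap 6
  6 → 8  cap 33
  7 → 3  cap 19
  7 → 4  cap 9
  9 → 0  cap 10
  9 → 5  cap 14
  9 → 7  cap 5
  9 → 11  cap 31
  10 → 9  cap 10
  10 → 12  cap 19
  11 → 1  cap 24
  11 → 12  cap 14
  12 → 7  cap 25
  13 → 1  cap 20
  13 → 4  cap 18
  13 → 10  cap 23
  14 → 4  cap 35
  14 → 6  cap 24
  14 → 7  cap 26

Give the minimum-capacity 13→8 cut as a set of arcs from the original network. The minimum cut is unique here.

augment #1: 13→1→8 push 16
augment #2: 13→1→2→6→8 push 4
augment #3: 13→4→0→2→6→8 push 5
augment #4: 13→10→9→7→3→8 push 5
augment #5: 13→10→12→7→3→8 push 13
augment #6: 13→10→12→7→3→6→8 push 1
max flow = 44; residual-reachable set from 13 gives S-side
cut edges (S→T): {(1,8), (2,6), (7,3)} total cap 44

Min-cut arcs: {(1,8), (2,6), (7,3)} (total capacity 44)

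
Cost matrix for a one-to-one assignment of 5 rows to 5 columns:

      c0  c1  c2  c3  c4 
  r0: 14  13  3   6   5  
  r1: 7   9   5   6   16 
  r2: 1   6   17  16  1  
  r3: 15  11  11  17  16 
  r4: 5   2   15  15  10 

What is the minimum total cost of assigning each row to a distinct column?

optimal assignment: row0→col4 (cost 5), row1→col3 (cost 6), row2→col0 (cost 1), row3→col2 (cost 11), row4→col1 (cost 2)
total = 5 + 6 + 1 + 11 + 2 = 25

Minimum assignment cost: 25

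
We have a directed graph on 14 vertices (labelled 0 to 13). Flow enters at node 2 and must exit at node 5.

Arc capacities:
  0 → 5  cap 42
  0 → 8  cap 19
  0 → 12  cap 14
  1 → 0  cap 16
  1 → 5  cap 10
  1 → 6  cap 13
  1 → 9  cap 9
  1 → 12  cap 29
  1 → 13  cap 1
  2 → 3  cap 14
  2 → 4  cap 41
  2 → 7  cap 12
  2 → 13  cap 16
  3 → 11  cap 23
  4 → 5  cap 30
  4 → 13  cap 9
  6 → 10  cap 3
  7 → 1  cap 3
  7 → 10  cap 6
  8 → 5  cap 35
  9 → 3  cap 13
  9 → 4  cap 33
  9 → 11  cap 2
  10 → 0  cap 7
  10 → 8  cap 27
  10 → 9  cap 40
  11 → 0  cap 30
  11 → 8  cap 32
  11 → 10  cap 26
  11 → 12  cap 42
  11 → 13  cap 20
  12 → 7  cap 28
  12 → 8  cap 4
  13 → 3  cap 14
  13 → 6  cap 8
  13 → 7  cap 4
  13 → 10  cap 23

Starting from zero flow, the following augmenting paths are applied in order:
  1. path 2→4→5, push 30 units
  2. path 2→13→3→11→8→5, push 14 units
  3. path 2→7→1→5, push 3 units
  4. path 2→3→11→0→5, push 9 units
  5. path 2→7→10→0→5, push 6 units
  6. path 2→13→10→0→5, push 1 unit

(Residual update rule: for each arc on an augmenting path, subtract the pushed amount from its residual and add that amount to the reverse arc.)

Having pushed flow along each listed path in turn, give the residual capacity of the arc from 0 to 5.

after path 1 (2→4→5, push 30): res(0,5)=42
after path 2 (2→13→3→11→8→5, push 14): res(0,5)=42
after path 3 (2→7→1→5, push 3): res(0,5)=42
after path 4 (2→3→11→0→5, push 9): res(0,5)=33
after path 5 (2→7→10→0→5, push 6): res(0,5)=27
after path 6 (2→13→10→0→5, push 1): res(0,5)=26

Residual capacity of (0,5): 26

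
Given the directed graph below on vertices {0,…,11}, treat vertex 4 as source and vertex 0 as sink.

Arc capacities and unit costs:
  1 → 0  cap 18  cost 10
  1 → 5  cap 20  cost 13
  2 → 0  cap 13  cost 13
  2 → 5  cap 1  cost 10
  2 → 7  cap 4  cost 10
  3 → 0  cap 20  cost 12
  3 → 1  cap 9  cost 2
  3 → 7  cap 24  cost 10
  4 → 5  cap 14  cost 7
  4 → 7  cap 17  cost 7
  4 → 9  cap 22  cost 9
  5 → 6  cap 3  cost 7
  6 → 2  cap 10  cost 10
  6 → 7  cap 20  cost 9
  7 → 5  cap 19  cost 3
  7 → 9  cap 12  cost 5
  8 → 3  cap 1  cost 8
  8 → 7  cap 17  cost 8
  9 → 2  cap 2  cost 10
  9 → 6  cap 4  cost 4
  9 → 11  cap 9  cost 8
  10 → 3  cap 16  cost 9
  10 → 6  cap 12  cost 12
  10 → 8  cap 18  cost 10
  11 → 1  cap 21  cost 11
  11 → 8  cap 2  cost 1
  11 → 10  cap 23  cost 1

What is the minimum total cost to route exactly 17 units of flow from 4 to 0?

shortest-cost path #1: 4→9→2→0 push 2 @ unit cost 32 (adds 64)
shortest-cost path #2: 4→9→6→2→0 push 4 @ unit cost 36 (adds 144)
shortest-cost path #3: 4→5→6→2→0 push 3 @ unit cost 37 (adds 111)
shortest-cost path #4: 4→9→11→1→0 push 8 @ unit cost 38 (adds 304)
total cost = 623

Minimum cost for 17 units: 623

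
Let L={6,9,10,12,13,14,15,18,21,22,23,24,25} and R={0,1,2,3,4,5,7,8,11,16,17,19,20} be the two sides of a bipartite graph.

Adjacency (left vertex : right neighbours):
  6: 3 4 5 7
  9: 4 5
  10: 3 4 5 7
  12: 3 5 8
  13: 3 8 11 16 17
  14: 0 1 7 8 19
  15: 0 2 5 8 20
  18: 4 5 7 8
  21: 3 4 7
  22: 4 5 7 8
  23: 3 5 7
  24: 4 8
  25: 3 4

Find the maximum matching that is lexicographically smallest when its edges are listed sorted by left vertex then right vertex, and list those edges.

Lex-smallest maximum matching: {(6,3), (9,4), (10,5), (12,8), (13,11), (14,0), (15,2), (18,7)}

|M| = 8 (so the lex-smallest maximum matching has 8 edges)
process left vertices in ascending order; for each, take the smallest-labelled available neighbour that still permits 8 edges overall, or leave it unmatched if none does
lex-smallest matching: {6-3, 9-4, 10-5, 12-8, 13-11, 14-0, 15-2, 18-7}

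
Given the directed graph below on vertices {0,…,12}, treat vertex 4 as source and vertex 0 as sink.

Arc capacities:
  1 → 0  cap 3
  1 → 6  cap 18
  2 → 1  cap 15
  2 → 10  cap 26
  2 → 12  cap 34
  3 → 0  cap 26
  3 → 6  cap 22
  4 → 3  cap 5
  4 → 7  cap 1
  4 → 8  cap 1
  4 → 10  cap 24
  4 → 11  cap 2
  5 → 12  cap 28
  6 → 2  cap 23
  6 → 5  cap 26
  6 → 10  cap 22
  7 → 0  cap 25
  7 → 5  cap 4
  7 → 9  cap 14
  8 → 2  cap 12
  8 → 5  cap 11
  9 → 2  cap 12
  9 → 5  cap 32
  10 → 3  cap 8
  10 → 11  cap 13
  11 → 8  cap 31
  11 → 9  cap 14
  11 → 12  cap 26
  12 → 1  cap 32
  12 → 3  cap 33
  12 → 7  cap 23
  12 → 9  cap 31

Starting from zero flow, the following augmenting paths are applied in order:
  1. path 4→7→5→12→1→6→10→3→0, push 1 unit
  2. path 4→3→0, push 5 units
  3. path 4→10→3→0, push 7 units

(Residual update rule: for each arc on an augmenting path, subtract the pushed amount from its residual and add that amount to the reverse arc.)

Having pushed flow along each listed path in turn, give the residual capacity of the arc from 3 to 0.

Residual capacity of (3,0): 13

after path 1 (4→7→5→12→1→6→10→3→0, push 1): res(3,0)=25
after path 2 (4→3→0, push 5): res(3,0)=20
after path 3 (4→10→3→0, push 7): res(3,0)=13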